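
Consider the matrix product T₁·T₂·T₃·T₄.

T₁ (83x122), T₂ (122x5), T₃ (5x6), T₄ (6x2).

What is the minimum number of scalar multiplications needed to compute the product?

21532

Adjacent pairs: T₁T₂ = 83·122·5 = 50630; T₂T₃ = 122·5·6 = 3660; T₃T₄ = 5·6·2 = 60.
Length 3: T₁..T₃: k=1: 0+3660+83·122·6=64416; k=2: 50630+0+83·5·6=53120 → min 53120 | T₂..T₄: k=2: 0+60+122·5·2=1280; k=3: 3660+0+122·6·2=5124 → min 1280.
Length 4: T₁..T₄: k=1: 0+1280+83·122·2=21532; k=2: 50630+60+83·5·2=51520; k=3: 53120+0+83·6·2=54116 → min 21532.
Optimal order: (T₁·(T₂·(T₃·T₄))) with cost 21532.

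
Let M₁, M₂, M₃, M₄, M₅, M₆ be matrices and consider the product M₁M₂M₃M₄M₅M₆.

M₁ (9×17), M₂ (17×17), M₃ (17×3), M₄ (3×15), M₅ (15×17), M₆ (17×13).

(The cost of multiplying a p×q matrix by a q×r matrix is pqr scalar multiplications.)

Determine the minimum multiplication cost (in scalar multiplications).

3105

Adjacent pairs: M₁M₂ = 9·17·17 = 2601; M₂M₃ = 17·17·3 = 867; M₃M₄ = 17·3·15 = 765; M₄M₅ = 3·15·17 = 765; M₅M₆ = 15·17·13 = 3315.
Length 3: M₁..M₃: k=1: 0+867+9·17·3=1326; k=2: 2601+0+9·17·3=3060 → min 1326 | M₂..M₄: k=2: 0+765+17·17·15=5100; k=3: 867+0+17·3·15=1632 → min 1632 | M₃..M₅: k=3: 0+765+17·3·17=1632; k=4: 765+0+17·15·17=5100 → min 1632 | M₄..M₆: k=4: 0+3315+3·15·13=3900; k=5: 765+0+3·17·13=1428 → min 1428.
Length 4: M₁..M₄: k=1: 0+1632+9·17·15=3927; k=2: 2601+765+9·17·15=5661; k=3: 1326+0+9·3·15=1731 → min 1731 | M₂..M₅: k=2: 0+1632+17·17·17=6545; k=3: 867+765+17·3·17=2499; k=4: 1632+0+17·15·17=5967 → min 2499 | M₃..M₆: k=3: 0+1428+17·3·13=2091; k=4: 765+3315+17·15·13=7395; k=5: 1632+0+17·17·13=5389 → min 2091.
Length 5: M₁..M₅: k=1: 0+2499+9·17·17=5100; k=2: 2601+1632+9·17·17=6834; k=3: 1326+765+9·3·17=2550; k=4: 1731+0+9·15·17=4026 → min 2550 | M₂..M₆: k=2: 0+2091+17·17·13=5848; k=3: 867+1428+17·3·13=2958; k=4: 1632+3315+17·15·13=8262; k=5: 2499+0+17·17·13=6256 → min 2958.
Length 6: M₁..M₆: k=1: 0+2958+9·17·13=4947; k=2: 2601+2091+9·17·13=6681; k=3: 1326+1428+9·3·13=3105; k=4: 1731+3315+9·15·13=6801; k=5: 2550+0+9·17·13=4539 → min 3105.
Optimal order: ((M₁(M₂M₃))((M₄M₅)M₆)) with cost 3105.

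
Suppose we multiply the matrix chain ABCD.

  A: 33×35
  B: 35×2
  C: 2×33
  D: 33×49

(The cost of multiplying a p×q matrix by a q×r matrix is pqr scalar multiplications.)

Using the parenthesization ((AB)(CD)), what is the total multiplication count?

8778

(AB): 33×35 by 35×2 → 33×2, cost 33·35·2 = 2310
(CD): 2×33 by 33×49 → 2×49, cost 2·33·49 = 3234
((AB)(CD)): 33×2 by 2×49 → 33×49, cost 33·2·49 = 3234; cumulative 8778
Total: 8778 scalar multiplications.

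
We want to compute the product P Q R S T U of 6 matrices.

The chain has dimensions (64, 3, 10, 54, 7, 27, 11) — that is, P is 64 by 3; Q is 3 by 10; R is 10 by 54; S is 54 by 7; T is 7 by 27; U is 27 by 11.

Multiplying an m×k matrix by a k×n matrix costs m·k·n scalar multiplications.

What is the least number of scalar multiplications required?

Adjacent pairs: PQ = 64·3·10 = 1920; QR = 3·10·54 = 1620; RS = 10·54·7 = 3780; ST = 54·7·27 = 10206; TU = 7·27·11 = 2079.
Length 3: P..R: k=1: 0+1620+64·3·54=11988; k=2: 1920+0+64·10·54=36480 → min 11988 | Q..S: k=2: 0+3780+3·10·7=3990; k=3: 1620+0+3·54·7=2754 → min 2754 | R..T: k=3: 0+10206+10·54·27=24786; k=4: 3780+0+10·7·27=5670 → min 5670 | S..U: k=4: 0+2079+54·7·11=6237; k=5: 10206+0+54·27·11=26244 → min 6237.
Length 4: P..S: k=1: 0+2754+64·3·7=4098; k=2: 1920+3780+64·10·7=10180; k=3: 11988+0+64·54·7=36180 → min 4098 | Q..T: k=2: 0+5670+3·10·27=6480; k=3: 1620+10206+3·54·27=16200; k=4: 2754+0+3·7·27=3321 → min 3321 | R..U: k=3: 0+6237+10·54·11=12177; k=4: 3780+2079+10·7·11=6629; k=5: 5670+0+10·27·11=8640 → min 6629.
Length 5: P..T: k=1: 0+3321+64·3·27=8505; k=2: 1920+5670+64·10·27=24870; k=3: 11988+10206+64·54·27=115506; k=4: 4098+0+64·7·27=16194 → min 8505 | Q..U: k=2: 0+6629+3·10·11=6959; k=3: 1620+6237+3·54·11=9639; k=4: 2754+2079+3·7·11=5064; k=5: 3321+0+3·27·11=4212 → min 4212.
Length 6: P..U: k=1: 0+4212+64·3·11=6324; k=2: 1920+6629+64·10·11=15589; k=3: 11988+6237+64·54·11=56241; k=4: 4098+2079+64·7·11=11105; k=5: 8505+0+64·27·11=27513 → min 6324.
Optimal order: (P ((((Q R) S) T) U)) with cost 6324.

6324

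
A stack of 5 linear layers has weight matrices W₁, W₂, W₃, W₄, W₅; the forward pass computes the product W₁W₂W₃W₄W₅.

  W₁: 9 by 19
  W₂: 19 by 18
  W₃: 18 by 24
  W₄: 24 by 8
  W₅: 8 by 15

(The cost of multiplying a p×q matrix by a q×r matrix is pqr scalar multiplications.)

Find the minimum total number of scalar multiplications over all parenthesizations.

8640

Adjacent pairs: W₁W₂ = 9·19·18 = 3078; W₂W₃ = 19·18·24 = 8208; W₃W₄ = 18·24·8 = 3456; W₄W₅ = 24·8·15 = 2880.
Length 3: W₁..W₃: k=1: 0+8208+9·19·24=12312; k=2: 3078+0+9·18·24=6966 → min 6966 | W₂..W₄: k=2: 0+3456+19·18·8=6192; k=3: 8208+0+19·24·8=11856 → min 6192 | W₃..W₅: k=3: 0+2880+18·24·15=9360; k=4: 3456+0+18·8·15=5616 → min 5616.
Length 4: W₁..W₄: k=1: 0+6192+9·19·8=7560; k=2: 3078+3456+9·18·8=7830; k=3: 6966+0+9·24·8=8694 → min 7560 | W₂..W₅: k=2: 0+5616+19·18·15=10746; k=3: 8208+2880+19·24·15=17928; k=4: 6192+0+19·8·15=8472 → min 8472.
Length 5: W₁..W₅: k=1: 0+8472+9·19·15=11037; k=2: 3078+5616+9·18·15=11124; k=3: 6966+2880+9·24·15=13086; k=4: 7560+0+9·8·15=8640 → min 8640.
Optimal order: ((W₁(W₂(W₃W₄)))W₅) with cost 8640.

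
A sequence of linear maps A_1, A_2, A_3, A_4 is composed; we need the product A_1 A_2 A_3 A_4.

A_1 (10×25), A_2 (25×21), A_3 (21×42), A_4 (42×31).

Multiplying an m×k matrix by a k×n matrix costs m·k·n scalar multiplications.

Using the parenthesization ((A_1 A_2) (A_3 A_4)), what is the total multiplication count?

(A_1 A_2): 10×25 by 25×21 → 10×21, cost 10·25·21 = 5250
(A_3 A_4): 21×42 by 42×31 → 21×31, cost 21·42·31 = 27342
((A_1 A_2) (A_3 A_4)): 10×21 by 21×31 → 10×31, cost 10·21·31 = 6510; cumulative 39102
Total: 39102 scalar multiplications.

39102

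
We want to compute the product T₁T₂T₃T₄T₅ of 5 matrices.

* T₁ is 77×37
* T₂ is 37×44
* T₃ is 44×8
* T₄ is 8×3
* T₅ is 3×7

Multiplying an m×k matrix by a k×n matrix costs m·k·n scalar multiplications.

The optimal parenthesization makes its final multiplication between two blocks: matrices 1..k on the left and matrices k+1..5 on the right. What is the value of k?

4

Adjacent pairs: T₁T₂ = 77·37·44 = 125356; T₂T₃ = 37·44·8 = 13024; T₃T₄ = 44·8·3 = 1056; T₄T₅ = 8·3·7 = 168.
Length 3: T₁..T₃: k=1: 0+13024+77·37·8=35816; k=2: 125356+0+77·44·8=152460 → min 35816 | T₂..T₄: k=2: 0+1056+37·44·3=5940; k=3: 13024+0+37·8·3=13912 → min 5940 | T₃..T₅: k=3: 0+168+44·8·7=2632; k=4: 1056+0+44·3·7=1980 → min 1980.
Length 4: T₁..T₄: k=1: 0+5940+77·37·3=14487; k=2: 125356+1056+77·44·3=136576; k=3: 35816+0+77·8·3=37664 → min 14487 | T₂..T₅: k=2: 0+1980+37·44·7=13376; k=3: 13024+168+37·8·7=15264; k=4: 5940+0+37·3·7=6717 → min 6717.
Top-level splits: k=1: (T₁..T₁)·(T₂..T₅) → 0+6717+77·37·7 = 26660; k=2: (T₁..T₂)·(T₃..T₅) → 125356+1980+77·44·7 = 151052; k=3: (T₁..T₃)·(T₄..T₅) → 35816+168+77·8·7 = 40296; k=4: (T₁..T₄)·(T₅..T₅) → 14487+0+77·3·7 = 16104.
Best split is after T₄, i.e. k = 4.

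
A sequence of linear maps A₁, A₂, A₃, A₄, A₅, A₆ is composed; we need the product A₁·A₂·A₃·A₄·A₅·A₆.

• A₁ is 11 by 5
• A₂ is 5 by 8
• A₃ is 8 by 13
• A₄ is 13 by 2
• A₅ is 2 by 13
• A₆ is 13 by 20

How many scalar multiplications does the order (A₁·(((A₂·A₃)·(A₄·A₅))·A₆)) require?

4103

(A₂·A₃): 5×8 by 8×13 → 5×13, cost 5·8·13 = 520
(A₄·A₅): 13×2 by 2×13 → 13×13, cost 13·2·13 = 338
((A₂·A₃)·(A₄·A₅)): 5×13 by 13×13 → 5×13, cost 5·13·13 = 845; cumulative 1703
(((A₂·A₃)·(A₄·A₅))·A₆): 5×13 by 13×20 → 5×20, cost 5·13·20 = 1300; cumulative 3003
(A₁·(((A₂·A₃)·(A₄·A₅))·A₆)): 11×5 by 5×20 → 11×20, cost 11·5·20 = 1100; cumulative 4103
Total: 4103 scalar multiplications.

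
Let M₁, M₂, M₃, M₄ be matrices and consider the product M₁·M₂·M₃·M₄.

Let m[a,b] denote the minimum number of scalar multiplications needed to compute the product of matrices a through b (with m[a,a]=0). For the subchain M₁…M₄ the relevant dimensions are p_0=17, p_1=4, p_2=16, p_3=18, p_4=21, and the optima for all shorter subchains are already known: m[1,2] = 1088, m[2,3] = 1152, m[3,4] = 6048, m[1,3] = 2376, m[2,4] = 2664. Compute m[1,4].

m[1,4] = min over k∈[1,3] of m[1,k]+m[k+1,4]+p_{0}·p_k·p_{4}.
k=1: 0 + 2664 + 17·4·21 = 4092; k=2: 1088 + 6048 + 17·16·21 = 12848; k=3: 2376 + 0 + 17·18·21 = 8802.
Minimum: 4092 at k=1.

4092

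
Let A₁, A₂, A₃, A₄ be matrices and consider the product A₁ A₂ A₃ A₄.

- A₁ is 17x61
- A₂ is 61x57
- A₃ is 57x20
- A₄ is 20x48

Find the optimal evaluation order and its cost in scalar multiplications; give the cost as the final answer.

Adjacent pairs: A₁A₂ = 17·61·57 = 59109; A₂A₃ = 61·57·20 = 69540; A₃A₄ = 57·20·48 = 54720.
Length 3: A₁..A₃: k=1: 0+69540+17·61·20=90280; k=2: 59109+0+17·57·20=78489 → min 78489 | A₂..A₄: k=2: 0+54720+61·57·48=221616; k=3: 69540+0+61·20·48=128100 → min 128100.
Length 4: A₁..A₄: k=1: 0+128100+17·61·48=177876; k=2: 59109+54720+17·57·48=160341; k=3: 78489+0+17·20·48=94809 → min 94809.
Optimal parenthesization: (((A₁ A₂) A₃) A₄) with cost 94809.

94809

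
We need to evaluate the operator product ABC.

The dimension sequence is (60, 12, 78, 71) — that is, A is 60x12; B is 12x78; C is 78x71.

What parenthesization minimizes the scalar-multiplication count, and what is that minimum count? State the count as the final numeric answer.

117576

(A(BC)): cost 117576.
((AB)C): cost 388440.
Optimal: (A(BC)) with cost 117576.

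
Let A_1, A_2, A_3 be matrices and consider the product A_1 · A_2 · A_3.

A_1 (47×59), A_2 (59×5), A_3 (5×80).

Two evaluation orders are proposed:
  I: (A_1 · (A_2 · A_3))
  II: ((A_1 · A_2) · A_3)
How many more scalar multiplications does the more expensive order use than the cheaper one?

212775

Order I = (A_1 · (A_2 · A_3)): (A_2 · A_3): 59×5 by 5×80 → 59×80, cost 59·5·80 = 23600; (A_1 · (A_2 · A_3)): 47×59 by 59×80 → 47×80, cost 47·59·80 = 221840; cumulative 245440. Total 245440.
Order II = ((A_1 · A_2) · A_3): (A_1 · A_2): 47×59 by 59×5 → 47×5, cost 47·59·5 = 13865; ((A_1 · A_2) · A_3): 47×5 by 5×80 → 47×80, cost 47·5·80 = 18800; cumulative 32665. Total 32665.
Difference: |245440 − 32665| = 212775.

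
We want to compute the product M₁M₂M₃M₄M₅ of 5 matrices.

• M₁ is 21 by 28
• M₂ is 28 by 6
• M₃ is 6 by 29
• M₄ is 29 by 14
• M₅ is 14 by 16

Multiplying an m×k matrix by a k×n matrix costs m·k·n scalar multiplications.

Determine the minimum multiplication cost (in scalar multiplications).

9324

Adjacent pairs: M₁M₂ = 21·28·6 = 3528; M₂M₃ = 28·6·29 = 4872; M₃M₄ = 6·29·14 = 2436; M₄M₅ = 29·14·16 = 6496.
Length 3: M₁..M₃: k=1: 0+4872+21·28·29=21924; k=2: 3528+0+21·6·29=7182 → min 7182 | M₂..M₄: k=2: 0+2436+28·6·14=4788; k=3: 4872+0+28·29·14=16240 → min 4788 | M₃..M₅: k=3: 0+6496+6·29·16=9280; k=4: 2436+0+6·14·16=3780 → min 3780.
Length 4: M₁..M₄: k=1: 0+4788+21·28·14=13020; k=2: 3528+2436+21·6·14=7728; k=3: 7182+0+21·29·14=15708 → min 7728 | M₂..M₅: k=2: 0+3780+28·6·16=6468; k=3: 4872+6496+28·29·16=24360; k=4: 4788+0+28·14·16=11060 → min 6468.
Length 5: M₁..M₅: k=1: 0+6468+21·28·16=15876; k=2: 3528+3780+21·6·16=9324; k=3: 7182+6496+21·29·16=23422; k=4: 7728+0+21·14·16=12432 → min 9324.
Optimal order: ((M₁M₂)((M₃M₄)M₅)) with cost 9324.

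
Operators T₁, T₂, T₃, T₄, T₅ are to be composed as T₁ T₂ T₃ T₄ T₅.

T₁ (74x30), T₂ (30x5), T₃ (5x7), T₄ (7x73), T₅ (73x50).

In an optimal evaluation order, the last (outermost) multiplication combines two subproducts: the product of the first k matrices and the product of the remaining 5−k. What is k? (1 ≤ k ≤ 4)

Adjacent pairs: T₁T₂ = 74·30·5 = 11100; T₂T₃ = 30·5·7 = 1050; T₃T₄ = 5·7·73 = 2555; T₄T₅ = 7·73·50 = 25550.
Length 3: T₁..T₃: k=1: 0+1050+74·30·7=16590; k=2: 11100+0+74·5·7=13690 → min 13690 | T₂..T₄: k=2: 0+2555+30·5·73=13505; k=3: 1050+0+30·7·73=16380 → min 13505 | T₃..T₅: k=3: 0+25550+5·7·50=27300; k=4: 2555+0+5·73·50=20805 → min 20805.
Length 4: T₁..T₄: k=1: 0+13505+74·30·73=175565; k=2: 11100+2555+74·5·73=40665; k=3: 13690+0+74·7·73=51504 → min 40665 | T₂..T₅: k=2: 0+20805+30·5·50=28305; k=3: 1050+25550+30·7·50=37100; k=4: 13505+0+30·73·50=123005 → min 28305.
Top-level splits: k=1: (T₁..T₁)·(T₂..T₅) → 0+28305+74·30·50 = 139305; k=2: (T₁..T₂)·(T₃..T₅) → 11100+20805+74·5·50 = 50405; k=3: (T₁..T₃)·(T₄..T₅) → 13690+25550+74·7·50 = 65140; k=4: (T₁..T₄)·(T₅..T₅) → 40665+0+74·73·50 = 310765.
Best split is after T₂, i.e. k = 2.

2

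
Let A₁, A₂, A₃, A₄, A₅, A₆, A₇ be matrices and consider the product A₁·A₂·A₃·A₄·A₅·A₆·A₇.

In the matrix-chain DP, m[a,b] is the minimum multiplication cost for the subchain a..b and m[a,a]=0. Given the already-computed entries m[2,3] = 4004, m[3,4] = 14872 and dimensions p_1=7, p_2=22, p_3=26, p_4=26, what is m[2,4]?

8736

m[2,4] = min over k∈[2,3] of m[2,k]+m[k+1,4]+p_{1}·p_k·p_{4}.
k=2: 0 + 14872 + 7·22·26 = 18876; k=3: 4004 + 0 + 7·26·26 = 8736.
Minimum: 8736 at k=3.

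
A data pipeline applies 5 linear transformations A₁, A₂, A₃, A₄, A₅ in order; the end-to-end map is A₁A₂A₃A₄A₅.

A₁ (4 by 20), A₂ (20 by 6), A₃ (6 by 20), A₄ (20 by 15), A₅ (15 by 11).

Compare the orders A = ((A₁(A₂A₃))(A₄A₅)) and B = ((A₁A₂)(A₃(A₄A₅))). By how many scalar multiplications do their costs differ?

2816

Order A = ((A₁(A₂A₃))(A₄A₅)): (A₂A₃): 20×6 by 6×20 → 20×20, cost 20·6·20 = 2400; (A₁(A₂A₃)): 4×20 by 20×20 → 4×20, cost 4·20·20 = 1600; cumulative 4000; (A₄A₅): 20×15 by 15×11 → 20×11, cost 20·15·11 = 3300; ((A₁(A₂A₃))(A₄A₅)): 4×20 by 20×11 → 4×11, cost 4·20·11 = 880; cumulative 8180. Total 8180.
Order B = ((A₁A₂)(A₃(A₄A₅))): (A₁A₂): 4×20 by 20×6 → 4×6, cost 4·20·6 = 480; (A₄A₅): 20×15 by 15×11 → 20×11, cost 20·15·11 = 3300; (A₃(A₄A₅)): 6×20 by 20×11 → 6×11, cost 6·20·11 = 1320; cumulative 4620; ((A₁A₂)(A₃(A₄A₅))): 4×6 by 6×11 → 4×11, cost 4·6·11 = 264; cumulative 5364. Total 5364.
Difference: |8180 − 5364| = 2816.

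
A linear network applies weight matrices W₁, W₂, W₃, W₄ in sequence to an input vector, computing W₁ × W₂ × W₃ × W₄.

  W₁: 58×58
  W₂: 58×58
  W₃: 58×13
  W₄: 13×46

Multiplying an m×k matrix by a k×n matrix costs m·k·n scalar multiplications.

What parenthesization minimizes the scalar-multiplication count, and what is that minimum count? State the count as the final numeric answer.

122148

Adjacent pairs: W₁W₂ = 58·58·58 = 195112; W₂W₃ = 58·58·13 = 43732; W₃W₄ = 58·13·46 = 34684.
Length 3: W₁..W₃: k=1: 0+43732+58·58·13=87464; k=2: 195112+0+58·58·13=238844 → min 87464 | W₂..W₄: k=2: 0+34684+58·58·46=189428; k=3: 43732+0+58·13·46=78416 → min 78416.
Length 4: W₁..W₄: k=1: 0+78416+58·58·46=233160; k=2: 195112+34684+58·58·46=384540; k=3: 87464+0+58·13·46=122148 → min 122148.
Optimal parenthesization: ((W₁ × (W₂ × W₃)) × W₄) with cost 122148.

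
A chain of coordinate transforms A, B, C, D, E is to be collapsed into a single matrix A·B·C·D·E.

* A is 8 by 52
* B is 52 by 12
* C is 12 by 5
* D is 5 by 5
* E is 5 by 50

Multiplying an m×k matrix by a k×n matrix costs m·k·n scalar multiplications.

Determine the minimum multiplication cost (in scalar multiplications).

Adjacent pairs: AB = 8·52·12 = 4992; BC = 52·12·5 = 3120; CD = 12·5·5 = 300; DE = 5·5·50 = 1250.
Length 3: A..C: k=1: 0+3120+8·52·5=5200; k=2: 4992+0+8·12·5=5472 → min 5200 | B..D: k=2: 0+300+52·12·5=3420; k=3: 3120+0+52·5·5=4420 → min 3420 | C..E: k=3: 0+1250+12·5·50=4250; k=4: 300+0+12·5·50=3300 → min 3300.
Length 4: A..D: k=1: 0+3420+8·52·5=5500; k=2: 4992+300+8·12·5=5772; k=3: 5200+0+8·5·5=5400 → min 5400 | B..E: k=2: 0+3300+52·12·50=34500; k=3: 3120+1250+52·5·50=17370; k=4: 3420+0+52·5·50=16420 → min 16420.
Length 5: A..E: k=1: 0+16420+8·52·50=37220; k=2: 4992+3300+8·12·50=13092; k=3: 5200+1250+8·5·50=8450; k=4: 5400+0+8·5·50=7400 → min 7400.
Optimal order: (((A·(B·C))·D)·E) with cost 7400.

7400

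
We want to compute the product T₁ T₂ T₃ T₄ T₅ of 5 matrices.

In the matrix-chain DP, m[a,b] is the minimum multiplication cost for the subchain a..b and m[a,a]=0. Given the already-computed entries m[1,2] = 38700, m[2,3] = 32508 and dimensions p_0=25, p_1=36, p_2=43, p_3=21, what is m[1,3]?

51408

m[1,3] = min over k∈[1,2] of m[1,k]+m[k+1,3]+p_{0}·p_k·p_{3}.
k=1: 0 + 32508 + 25·36·21 = 51408; k=2: 38700 + 0 + 25·43·21 = 61275.
Minimum: 51408 at k=1.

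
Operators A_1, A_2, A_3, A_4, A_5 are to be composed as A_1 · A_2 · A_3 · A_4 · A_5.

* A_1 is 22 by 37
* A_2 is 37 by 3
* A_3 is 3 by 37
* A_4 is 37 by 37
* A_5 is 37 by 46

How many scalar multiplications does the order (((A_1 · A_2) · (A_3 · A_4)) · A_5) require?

46435

(A_1 · A_2): 22×37 by 37×3 → 22×3, cost 22·37·3 = 2442
(A_3 · A_4): 3×37 by 37×37 → 3×37, cost 3·37·37 = 4107
((A_1 · A_2) · (A_3 · A_4)): 22×3 by 3×37 → 22×37, cost 22·3·37 = 2442; cumulative 8991
(((A_1 · A_2) · (A_3 · A_4)) · A_5): 22×37 by 37×46 → 22×46, cost 22·37·46 = 37444; cumulative 46435
Total: 46435 scalar multiplications.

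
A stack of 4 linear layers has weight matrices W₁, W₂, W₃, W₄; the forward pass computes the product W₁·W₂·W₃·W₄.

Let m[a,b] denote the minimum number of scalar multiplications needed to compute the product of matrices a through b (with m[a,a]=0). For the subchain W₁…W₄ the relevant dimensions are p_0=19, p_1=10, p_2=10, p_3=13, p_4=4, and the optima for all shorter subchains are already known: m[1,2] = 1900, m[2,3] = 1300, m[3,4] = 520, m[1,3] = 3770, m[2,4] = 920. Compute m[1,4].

1680

m[1,4] = min over k∈[1,3] of m[1,k]+m[k+1,4]+p_{0}·p_k·p_{4}.
k=1: 0 + 920 + 19·10·4 = 1680; k=2: 1900 + 520 + 19·10·4 = 3180; k=3: 3770 + 0 + 19·13·4 = 4758.
Minimum: 1680 at k=1.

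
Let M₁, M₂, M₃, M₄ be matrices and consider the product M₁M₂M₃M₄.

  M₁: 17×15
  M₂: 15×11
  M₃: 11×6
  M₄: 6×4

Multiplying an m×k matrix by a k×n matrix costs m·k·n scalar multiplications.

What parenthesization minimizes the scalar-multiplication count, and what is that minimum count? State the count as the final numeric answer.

1944

Adjacent pairs: M₁M₂ = 17·15·11 = 2805; M₂M₃ = 15·11·6 = 990; M₃M₄ = 11·6·4 = 264.
Length 3: M₁..M₃: k=1: 0+990+17·15·6=2520; k=2: 2805+0+17·11·6=3927 → min 2520 | M₂..M₄: k=2: 0+264+15·11·4=924; k=3: 990+0+15·6·4=1350 → min 924.
Length 4: M₁..M₄: k=1: 0+924+17·15·4=1944; k=2: 2805+264+17·11·4=3817; k=3: 2520+0+17·6·4=2928 → min 1944.
Optimal parenthesization: (M₁(M₂(M₃M₄))) with cost 1944.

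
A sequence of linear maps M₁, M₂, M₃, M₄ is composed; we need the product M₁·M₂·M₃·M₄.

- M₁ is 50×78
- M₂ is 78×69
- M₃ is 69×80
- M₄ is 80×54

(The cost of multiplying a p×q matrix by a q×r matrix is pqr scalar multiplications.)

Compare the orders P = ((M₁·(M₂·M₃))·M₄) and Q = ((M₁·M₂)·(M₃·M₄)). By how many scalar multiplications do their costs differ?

Order P = ((M₁·(M₂·M₃))·M₄): (M₂·M₃): 78×69 by 69×80 → 78×80, cost 78·69·80 = 430560; (M₁·(M₂·M₃)): 50×78 by 78×80 → 50×80, cost 50·78·80 = 312000; cumulative 742560; ((M₁·(M₂·M₃))·M₄): 50×80 by 80×54 → 50×54, cost 50·80·54 = 216000; cumulative 958560. Total 958560.
Order Q = ((M₁·M₂)·(M₃·M₄)): (M₁·M₂): 50×78 by 78×69 → 50×69, cost 50·78·69 = 269100; (M₃·M₄): 69×80 by 80×54 → 69×54, cost 69·80·54 = 298080; ((M₁·M₂)·(M₃·M₄)): 50×69 by 69×54 → 50×54, cost 50·69·54 = 186300; cumulative 753480. Total 753480.
Difference: |958560 − 753480| = 205080.

205080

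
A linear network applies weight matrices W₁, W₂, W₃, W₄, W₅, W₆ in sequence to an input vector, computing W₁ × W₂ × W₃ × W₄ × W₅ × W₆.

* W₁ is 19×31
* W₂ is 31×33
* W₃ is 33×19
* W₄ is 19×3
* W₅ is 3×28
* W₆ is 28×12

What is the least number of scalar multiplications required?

8409

Adjacent pairs: W₁W₂ = 19·31·33 = 19437; W₂W₃ = 31·33·19 = 19437; W₃W₄ = 33·19·3 = 1881; W₄W₅ = 19·3·28 = 1596; W₅W₆ = 3·28·12 = 1008.
Length 3: W₁..W₃: k=1: 0+19437+19·31·19=30628; k=2: 19437+0+19·33·19=31350 → min 30628 | W₂..W₄: k=2: 0+1881+31·33·3=4950; k=3: 19437+0+31·19·3=21204 → min 4950 | W₃..W₅: k=3: 0+1596+33·19·28=19152; k=4: 1881+0+33·3·28=4653 → min 4653 | W₄..W₆: k=4: 0+1008+19·3·12=1692; k=5: 1596+0+19·28·12=7980 → min 1692.
Length 4: W₁..W₄: k=1: 0+4950+19·31·3=6717; k=2: 19437+1881+19·33·3=23199; k=3: 30628+0+19·19·3=31711 → min 6717 | W₂..W₅: k=2: 0+4653+31·33·28=33297; k=3: 19437+1596+31·19·28=37525; k=4: 4950+0+31·3·28=7554 → min 7554 | W₃..W₆: k=3: 0+1692+33·19·12=9216; k=4: 1881+1008+33·3·12=4077; k=5: 4653+0+33·28·12=15741 → min 4077.
Length 5: W₁..W₅: k=1: 0+7554+19·31·28=24046; k=2: 19437+4653+19·33·28=41646; k=3: 30628+1596+19·19·28=42332; k=4: 6717+0+19·3·28=8313 → min 8313 | W₂..W₆: k=2: 0+4077+31·33·12=16353; k=3: 19437+1692+31·19·12=28197; k=4: 4950+1008+31·3·12=7074; k=5: 7554+0+31·28·12=17970 → min 7074.
Length 6: W₁..W₆: k=1: 0+7074+19·31·12=14142; k=2: 19437+4077+19·33·12=31038; k=3: 30628+1692+19·19·12=36652; k=4: 6717+1008+19·3·12=8409; k=5: 8313+0+19·28·12=14697 → min 8409.
Optimal order: ((W₁ × (W₂ × (W₃ × W₄))) × (W₅ × W₆)) with cost 8409.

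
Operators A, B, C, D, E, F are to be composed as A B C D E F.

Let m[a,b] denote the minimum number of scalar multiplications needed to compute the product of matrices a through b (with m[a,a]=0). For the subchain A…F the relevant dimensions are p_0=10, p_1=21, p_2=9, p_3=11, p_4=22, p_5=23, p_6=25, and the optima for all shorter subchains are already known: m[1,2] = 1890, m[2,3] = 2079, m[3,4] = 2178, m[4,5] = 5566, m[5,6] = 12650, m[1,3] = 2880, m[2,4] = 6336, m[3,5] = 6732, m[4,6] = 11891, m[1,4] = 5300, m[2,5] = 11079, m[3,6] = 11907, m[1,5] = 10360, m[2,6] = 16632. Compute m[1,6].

m[1,6] = min over k∈[1,5] of m[1,k]+m[k+1,6]+p_{0}·p_k·p_{6}.
k=1: 0 + 16632 + 10·21·25 = 21882; k=2: 1890 + 11907 + 10·9·25 = 16047; k=3: 2880 + 11891 + 10·11·25 = 17521; k=4: 5300 + 12650 + 10·22·25 = 23450; k=5: 10360 + 0 + 10·23·25 = 16110.
Minimum: 16047 at k=2.

16047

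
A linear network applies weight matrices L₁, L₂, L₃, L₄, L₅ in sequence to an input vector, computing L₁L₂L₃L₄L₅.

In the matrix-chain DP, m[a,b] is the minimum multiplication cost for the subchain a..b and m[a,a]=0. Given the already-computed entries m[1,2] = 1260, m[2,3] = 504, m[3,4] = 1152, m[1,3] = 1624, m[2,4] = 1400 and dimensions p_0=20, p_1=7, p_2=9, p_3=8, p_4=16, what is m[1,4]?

3640

m[1,4] = min over k∈[1,3] of m[1,k]+m[k+1,4]+p_{0}·p_k·p_{4}.
k=1: 0 + 1400 + 20·7·16 = 3640; k=2: 1260 + 1152 + 20·9·16 = 5292; k=3: 1624 + 0 + 20·8·16 = 4184.
Minimum: 3640 at k=1.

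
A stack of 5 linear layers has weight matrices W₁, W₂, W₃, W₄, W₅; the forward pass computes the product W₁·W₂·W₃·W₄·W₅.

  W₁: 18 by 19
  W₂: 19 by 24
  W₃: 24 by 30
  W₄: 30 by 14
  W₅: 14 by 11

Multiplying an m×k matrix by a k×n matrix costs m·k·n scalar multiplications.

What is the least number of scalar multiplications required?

21318

Adjacent pairs: W₁W₂ = 18·19·24 = 8208; W₂W₃ = 19·24·30 = 13680; W₃W₄ = 24·30·14 = 10080; W₄W₅ = 30·14·11 = 4620.
Length 3: W₁..W₃: k=1: 0+13680+18·19·30=23940; k=2: 8208+0+18·24·30=21168 → min 21168 | W₂..W₄: k=2: 0+10080+19·24·14=16464; k=3: 13680+0+19·30·14=21660 → min 16464 | W₃..W₅: k=3: 0+4620+24·30·11=12540; k=4: 10080+0+24·14·11=13776 → min 12540.
Length 4: W₁..W₄: k=1: 0+16464+18·19·14=21252; k=2: 8208+10080+18·24·14=24336; k=3: 21168+0+18·30·14=28728 → min 21252 | W₂..W₅: k=2: 0+12540+19·24·11=17556; k=3: 13680+4620+19·30·11=24570; k=4: 16464+0+19·14·11=19390 → min 17556.
Length 5: W₁..W₅: k=1: 0+17556+18·19·11=21318; k=2: 8208+12540+18·24·11=25500; k=3: 21168+4620+18·30·11=31728; k=4: 21252+0+18·14·11=24024 → min 21318.
Optimal order: (W₁·(W₂·(W₃·(W₄·W₅)))) with cost 21318.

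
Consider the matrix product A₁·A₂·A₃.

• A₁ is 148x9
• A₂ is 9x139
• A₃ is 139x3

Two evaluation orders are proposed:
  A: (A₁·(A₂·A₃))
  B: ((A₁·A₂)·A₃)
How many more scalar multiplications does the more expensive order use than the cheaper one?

239115

Order A = (A₁·(A₂·A₃)): (A₂·A₃): 9×139 by 139×3 → 9×3, cost 9·139·3 = 3753; (A₁·(A₂·A₃)): 148×9 by 9×3 → 148×3, cost 148·9·3 = 3996; cumulative 7749. Total 7749.
Order B = ((A₁·A₂)·A₃): (A₁·A₂): 148×9 by 9×139 → 148×139, cost 148·9·139 = 185148; ((A₁·A₂)·A₃): 148×139 by 139×3 → 148×3, cost 148·139·3 = 61716; cumulative 246864. Total 246864.
Difference: |7749 − 246864| = 239115.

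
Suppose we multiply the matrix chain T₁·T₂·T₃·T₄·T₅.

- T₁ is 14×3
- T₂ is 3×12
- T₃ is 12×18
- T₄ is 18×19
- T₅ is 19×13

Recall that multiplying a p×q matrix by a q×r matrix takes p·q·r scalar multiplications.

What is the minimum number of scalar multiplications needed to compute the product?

Adjacent pairs: T₁T₂ = 14·3·12 = 504; T₂T₃ = 3·12·18 = 648; T₃T₄ = 12·18·19 = 4104; T₄T₅ = 18·19·13 = 4446.
Length 3: T₁..T₃: k=1: 0+648+14·3·18=1404; k=2: 504+0+14·12·18=3528 → min 1404 | T₂..T₄: k=2: 0+4104+3·12·19=4788; k=3: 648+0+3·18·19=1674 → min 1674 | T₃..T₅: k=3: 0+4446+12·18·13=7254; k=4: 4104+0+12·19·13=7068 → min 7068.
Length 4: T₁..T₄: k=1: 0+1674+14·3·19=2472; k=2: 504+4104+14·12·19=7800; k=3: 1404+0+14·18·19=6192 → min 2472 | T₂..T₅: k=2: 0+7068+3·12·13=7536; k=3: 648+4446+3·18·13=5796; k=4: 1674+0+3·19·13=2415 → min 2415.
Length 5: T₁..T₅: k=1: 0+2415+14·3·13=2961; k=2: 504+7068+14·12·13=9756; k=3: 1404+4446+14·18·13=9126; k=4: 2472+0+14·19·13=5930 → min 2961.
Optimal order: (T₁·(((T₂·T₃)·T₄)·T₅)) with cost 2961.

2961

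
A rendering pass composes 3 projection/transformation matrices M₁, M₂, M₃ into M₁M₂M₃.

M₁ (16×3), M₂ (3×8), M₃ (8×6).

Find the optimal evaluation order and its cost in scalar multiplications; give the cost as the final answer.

(M₁(M₂M₃)): cost 432.
((M₁M₂)M₃): cost 1152.
Optimal: (M₁(M₂M₃)) with cost 432.

432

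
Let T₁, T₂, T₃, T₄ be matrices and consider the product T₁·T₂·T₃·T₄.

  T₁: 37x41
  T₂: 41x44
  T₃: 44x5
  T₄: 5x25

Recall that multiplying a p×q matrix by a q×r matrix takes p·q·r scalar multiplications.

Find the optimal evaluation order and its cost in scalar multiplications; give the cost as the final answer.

Adjacent pairs: T₁T₂ = 37·41·44 = 66748; T₂T₃ = 41·44·5 = 9020; T₃T₄ = 44·5·25 = 5500.
Length 3: T₁..T₃: k=1: 0+9020+37·41·5=16605; k=2: 66748+0+37·44·5=74888 → min 16605 | T₂..T₄: k=2: 0+5500+41·44·25=50600; k=3: 9020+0+41·5·25=14145 → min 14145.
Length 4: T₁..T₄: k=1: 0+14145+37·41·25=52070; k=2: 66748+5500+37·44·25=112948; k=3: 16605+0+37·5·25=21230 → min 21230.
Optimal parenthesization: ((T₁·(T₂·T₃))·T₄) with cost 21230.

21230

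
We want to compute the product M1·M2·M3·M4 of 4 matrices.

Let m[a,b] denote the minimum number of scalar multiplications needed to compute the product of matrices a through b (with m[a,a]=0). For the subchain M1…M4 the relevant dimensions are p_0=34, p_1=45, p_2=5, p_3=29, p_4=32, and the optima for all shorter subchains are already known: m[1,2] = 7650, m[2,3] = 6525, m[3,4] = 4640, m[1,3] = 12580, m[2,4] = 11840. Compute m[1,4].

m[1,4] = min over k∈[1,3] of m[1,k]+m[k+1,4]+p_{0}·p_k·p_{4}.
k=1: 0 + 11840 + 34·45·32 = 60800; k=2: 7650 + 4640 + 34·5·32 = 17730; k=3: 12580 + 0 + 34·29·32 = 44132.
Minimum: 17730 at k=2.

17730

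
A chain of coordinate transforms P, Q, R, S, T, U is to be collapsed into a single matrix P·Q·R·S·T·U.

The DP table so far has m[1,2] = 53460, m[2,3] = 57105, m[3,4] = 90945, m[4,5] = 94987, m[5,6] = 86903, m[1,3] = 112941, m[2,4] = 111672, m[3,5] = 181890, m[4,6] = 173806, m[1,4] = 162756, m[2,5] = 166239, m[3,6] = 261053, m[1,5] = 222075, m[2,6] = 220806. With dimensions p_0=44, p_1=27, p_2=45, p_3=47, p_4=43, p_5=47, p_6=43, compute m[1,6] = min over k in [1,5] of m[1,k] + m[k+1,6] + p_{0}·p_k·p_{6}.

m[1,6] = min over k∈[1,5] of m[1,k]+m[k+1,6]+p_{0}·p_k·p_{6}.
k=1: 0 + 220806 + 44·27·43 = 271890; k=2: 53460 + 261053 + 44·45·43 = 399653; k=3: 112941 + 173806 + 44·47·43 = 375671; k=4: 162756 + 86903 + 44·43·43 = 331015; k=5: 222075 + 0 + 44·47·43 = 310999.
Minimum: 271890 at k=1.

271890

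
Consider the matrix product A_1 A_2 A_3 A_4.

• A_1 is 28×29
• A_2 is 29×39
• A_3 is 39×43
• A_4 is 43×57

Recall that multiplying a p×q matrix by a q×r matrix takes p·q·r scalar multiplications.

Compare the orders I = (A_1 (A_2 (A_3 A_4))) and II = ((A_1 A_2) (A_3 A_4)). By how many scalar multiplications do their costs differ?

Order I = (A_1 (A_2 (A_3 A_4))): (A_3 A_4): 39×43 by 43×57 → 39×57, cost 39·43·57 = 95589; (A_2 (A_3 A_4)): 29×39 by 39×57 → 29×57, cost 29·39·57 = 64467; cumulative 160056; (A_1 (A_2 (A_3 A_4))): 28×29 by 29×57 → 28×57, cost 28·29·57 = 46284; cumulative 206340. Total 206340.
Order II = ((A_1 A_2) (A_3 A_4)): (A_1 A_2): 28×29 by 29×39 → 28×39, cost 28·29·39 = 31668; (A_3 A_4): 39×43 by 43×57 → 39×57, cost 39·43·57 = 95589; ((A_1 A_2) (A_3 A_4)): 28×39 by 39×57 → 28×57, cost 28·39·57 = 62244; cumulative 189501. Total 189501.
Difference: |206340 − 189501| = 16839.

16839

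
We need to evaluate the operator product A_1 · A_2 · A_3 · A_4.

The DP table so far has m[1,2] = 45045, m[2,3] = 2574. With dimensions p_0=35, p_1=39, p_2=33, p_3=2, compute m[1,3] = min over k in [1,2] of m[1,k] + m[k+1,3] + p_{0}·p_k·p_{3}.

5304

m[1,3] = min over k∈[1,2] of m[1,k]+m[k+1,3]+p_{0}·p_k·p_{3}.
k=1: 0 + 2574 + 35·39·2 = 5304; k=2: 45045 + 0 + 35·33·2 = 47355.
Minimum: 5304 at k=1.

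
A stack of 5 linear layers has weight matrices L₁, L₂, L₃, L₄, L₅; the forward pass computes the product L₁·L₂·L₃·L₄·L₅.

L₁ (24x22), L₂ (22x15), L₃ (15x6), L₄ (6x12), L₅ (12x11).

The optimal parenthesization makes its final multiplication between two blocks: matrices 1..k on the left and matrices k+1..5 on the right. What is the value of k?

3

Adjacent pairs: L₁L₂ = 24·22·15 = 7920; L₂L₃ = 22·15·6 = 1980; L₃L₄ = 15·6·12 = 1080; L₄L₅ = 6·12·11 = 792.
Length 3: L₁..L₃: k=1: 0+1980+24·22·6=5148; k=2: 7920+0+24·15·6=10080 → min 5148 | L₂..L₄: k=2: 0+1080+22·15·12=5040; k=3: 1980+0+22·6·12=3564 → min 3564 | L₃..L₅: k=3: 0+792+15·6·11=1782; k=4: 1080+0+15·12·11=3060 → min 1782.
Length 4: L₁..L₄: k=1: 0+3564+24·22·12=9900; k=2: 7920+1080+24·15·12=13320; k=3: 5148+0+24·6·12=6876 → min 6876 | L₂..L₅: k=2: 0+1782+22·15·11=5412; k=3: 1980+792+22·6·11=4224; k=4: 3564+0+22·12·11=6468 → min 4224.
Top-level splits: k=1: (L₁..L₁)·(L₂..L₅) → 0+4224+24·22·11 = 10032; k=2: (L₁..L₂)·(L₃..L₅) → 7920+1782+24·15·11 = 13662; k=3: (L₁..L₃)·(L₄..L₅) → 5148+792+24·6·11 = 7524; k=4: (L₁..L₄)·(L₅..L₅) → 6876+0+24·12·11 = 10044.
Best split is after L₃, i.e. k = 3.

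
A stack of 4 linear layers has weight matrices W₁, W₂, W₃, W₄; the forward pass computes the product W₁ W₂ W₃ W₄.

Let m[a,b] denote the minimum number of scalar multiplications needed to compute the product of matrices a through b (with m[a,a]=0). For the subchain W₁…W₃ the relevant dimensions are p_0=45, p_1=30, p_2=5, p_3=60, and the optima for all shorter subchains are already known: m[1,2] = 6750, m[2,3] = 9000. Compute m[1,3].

m[1,3] = min over k∈[1,2] of m[1,k]+m[k+1,3]+p_{0}·p_k·p_{3}.
k=1: 0 + 9000 + 45·30·60 = 90000; k=2: 6750 + 0 + 45·5·60 = 20250.
Minimum: 20250 at k=2.

20250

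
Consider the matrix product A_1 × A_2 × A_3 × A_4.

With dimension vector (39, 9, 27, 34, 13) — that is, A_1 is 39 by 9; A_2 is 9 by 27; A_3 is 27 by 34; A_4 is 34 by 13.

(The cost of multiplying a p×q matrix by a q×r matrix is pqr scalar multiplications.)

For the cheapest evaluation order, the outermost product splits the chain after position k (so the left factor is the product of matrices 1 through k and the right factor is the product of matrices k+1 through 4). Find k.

Adjacent pairs: A_1A_2 = 39·9·27 = 9477; A_2A_3 = 9·27·34 = 8262; A_3A_4 = 27·34·13 = 11934.
Length 3: A_1..A_3: k=1: 0+8262+39·9·34=20196; k=2: 9477+0+39·27·34=45279 → min 20196 | A_2..A_4: k=2: 0+11934+9·27·13=15093; k=3: 8262+0+9·34·13=12240 → min 12240.
Top-level splits: k=1: (A_1..A_1)·(A_2..A_4) → 0+12240+39·9·13 = 16803; k=2: (A_1..A_2)·(A_3..A_4) → 9477+11934+39·27·13 = 35100; k=3: (A_1..A_3)·(A_4..A_4) → 20196+0+39·34·13 = 37434.
Best split is after A_1, i.e. k = 1.

1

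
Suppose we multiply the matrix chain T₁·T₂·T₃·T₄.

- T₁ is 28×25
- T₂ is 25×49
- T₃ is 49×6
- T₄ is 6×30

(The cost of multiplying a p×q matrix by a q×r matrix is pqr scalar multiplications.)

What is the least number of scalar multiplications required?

16590

Adjacent pairs: T₁T₂ = 28·25·49 = 34300; T₂T₃ = 25·49·6 = 7350; T₃T₄ = 49·6·30 = 8820.
Length 3: T₁..T₃: k=1: 0+7350+28·25·6=11550; k=2: 34300+0+28·49·6=42532 → min 11550 | T₂..T₄: k=2: 0+8820+25·49·30=45570; k=3: 7350+0+25·6·30=11850 → min 11850.
Length 4: T₁..T₄: k=1: 0+11850+28·25·30=32850; k=2: 34300+8820+28·49·30=84280; k=3: 11550+0+28·6·30=16590 → min 16590.
Optimal order: ((T₁·(T₂·T₃))·T₄) with cost 16590.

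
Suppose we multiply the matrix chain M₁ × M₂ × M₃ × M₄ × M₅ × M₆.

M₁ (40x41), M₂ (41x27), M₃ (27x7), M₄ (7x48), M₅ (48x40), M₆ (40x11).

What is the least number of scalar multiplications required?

Adjacent pairs: M₁M₂ = 40·41·27 = 44280; M₂M₃ = 41·27·7 = 7749; M₃M₄ = 27·7·48 = 9072; M₄M₅ = 7·48·40 = 13440; M₅M₆ = 48·40·11 = 21120.
Length 3: M₁..M₃: k=1: 0+7749+40·41·7=19229; k=2: 44280+0+40·27·7=51840 → min 19229 | M₂..M₄: k=2: 0+9072+41·27·48=62208; k=3: 7749+0+41·7·48=21525 → min 21525 | M₃..M₅: k=3: 0+13440+27·7·40=21000; k=4: 9072+0+27·48·40=60912 → min 21000 | M₄..M₆: k=4: 0+21120+7·48·11=24816; k=5: 13440+0+7·40·11=16520 → min 16520.
Length 4: M₁..M₄: k=1: 0+21525+40·41·48=100245; k=2: 44280+9072+40·27·48=105192; k=3: 19229+0+40·7·48=32669 → min 32669 | M₂..M₅: k=2: 0+21000+41·27·40=65280; k=3: 7749+13440+41·7·40=32669; k=4: 21525+0+41·48·40=100245 → min 32669 | M₃..M₆: k=3: 0+16520+27·7·11=18599; k=4: 9072+21120+27·48·11=44448; k=5: 21000+0+27·40·11=32880 → min 18599.
Length 5: M₁..M₅: k=1: 0+32669+40·41·40=98269; k=2: 44280+21000+40·27·40=108480; k=3: 19229+13440+40·7·40=43869; k=4: 32669+0+40·48·40=109469 → min 43869 | M₂..M₆: k=2: 0+18599+41·27·11=30776; k=3: 7749+16520+41·7·11=27426; k=4: 21525+21120+41·48·11=64293; k=5: 32669+0+41·40·11=50709 → min 27426.
Length 6: M₁..M₆: k=1: 0+27426+40·41·11=45466; k=2: 44280+18599+40·27·11=74759; k=3: 19229+16520+40·7·11=38829; k=4: 32669+21120+40·48·11=74909; k=5: 43869+0+40·40·11=61469 → min 38829.
Optimal order: ((M₁ × (M₂ × M₃)) × ((M₄ × M₅) × M₆)) with cost 38829.

38829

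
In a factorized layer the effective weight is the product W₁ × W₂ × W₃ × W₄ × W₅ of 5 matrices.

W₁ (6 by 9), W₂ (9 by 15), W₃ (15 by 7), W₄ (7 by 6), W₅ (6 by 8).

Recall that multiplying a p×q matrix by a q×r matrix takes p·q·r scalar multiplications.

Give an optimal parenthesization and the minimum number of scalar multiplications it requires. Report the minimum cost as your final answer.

Adjacent pairs: W₁W₂ = 6·9·15 = 810; W₂W₃ = 9·15·7 = 945; W₃W₄ = 15·7·6 = 630; W₄W₅ = 7·6·8 = 336.
Length 3: W₁..W₃: k=1: 0+945+6·9·7=1323; k=2: 810+0+6·15·7=1440 → min 1323 | W₂..W₄: k=2: 0+630+9·15·6=1440; k=3: 945+0+9·7·6=1323 → min 1323 | W₃..W₅: k=3: 0+336+15·7·8=1176; k=4: 630+0+15·6·8=1350 → min 1176.
Length 4: W₁..W₄: k=1: 0+1323+6·9·6=1647; k=2: 810+630+6·15·6=1980; k=3: 1323+0+6·7·6=1575 → min 1575 | W₂..W₅: k=2: 0+1176+9·15·8=2256; k=3: 945+336+9·7·8=1785; k=4: 1323+0+9·6·8=1755 → min 1755.
Length 5: W₁..W₅: k=1: 0+1755+6·9·8=2187; k=2: 810+1176+6·15·8=2706; k=3: 1323+336+6·7·8=1995; k=4: 1575+0+6·6·8=1863 → min 1863.
Optimal parenthesization: (((W₁ × (W₂ × W₃)) × W₄) × W₅) with cost 1863.

1863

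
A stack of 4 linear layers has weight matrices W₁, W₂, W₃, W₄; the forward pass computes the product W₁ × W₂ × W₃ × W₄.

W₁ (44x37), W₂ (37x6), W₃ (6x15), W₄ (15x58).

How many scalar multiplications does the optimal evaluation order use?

30300

Adjacent pairs: W₁W₂ = 44·37·6 = 9768; W₂W₃ = 37·6·15 = 3330; W₃W₄ = 6·15·58 = 5220.
Length 3: W₁..W₃: k=1: 0+3330+44·37·15=27750; k=2: 9768+0+44·6·15=13728 → min 13728 | W₂..W₄: k=2: 0+5220+37·6·58=18096; k=3: 3330+0+37·15·58=35520 → min 18096.
Length 4: W₁..W₄: k=1: 0+18096+44·37·58=112520; k=2: 9768+5220+44·6·58=30300; k=3: 13728+0+44·15·58=52008 → min 30300.
Optimal order: ((W₁ × W₂) × (W₃ × W₄)) with cost 30300.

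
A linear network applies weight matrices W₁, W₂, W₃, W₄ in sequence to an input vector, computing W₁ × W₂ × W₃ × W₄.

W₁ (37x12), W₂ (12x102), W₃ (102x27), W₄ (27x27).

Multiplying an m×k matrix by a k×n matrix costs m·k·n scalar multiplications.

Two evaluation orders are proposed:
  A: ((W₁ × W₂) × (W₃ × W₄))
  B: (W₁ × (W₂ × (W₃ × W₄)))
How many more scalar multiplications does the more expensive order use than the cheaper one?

Order A = ((W₁ × W₂) × (W₃ × W₄)): (W₁ × W₂): 37×12 by 12×102 → 37×102, cost 37·12·102 = 45288; (W₃ × W₄): 102×27 by 27×27 → 102×27, cost 102·27·27 = 74358; ((W₁ × W₂) × (W₃ × W₄)): 37×102 by 102×27 → 37×27, cost 37·102·27 = 101898; cumulative 221544. Total 221544.
Order B = (W₁ × (W₂ × (W₃ × W₄))): (W₃ × W₄): 102×27 by 27×27 → 102×27, cost 102·27·27 = 74358; (W₂ × (W₃ × W₄)): 12×102 by 102×27 → 12×27, cost 12·102·27 = 33048; cumulative 107406; (W₁ × (W₂ × (W₃ × W₄))): 37×12 by 12×27 → 37×27, cost 37·12·27 = 11988; cumulative 119394. Total 119394.
Difference: |221544 − 119394| = 102150.

102150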